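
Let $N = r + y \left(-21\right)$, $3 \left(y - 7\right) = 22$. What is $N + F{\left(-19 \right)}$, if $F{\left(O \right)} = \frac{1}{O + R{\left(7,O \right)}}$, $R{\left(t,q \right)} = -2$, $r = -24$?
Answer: $- \frac{6826}{21} \approx -325.05$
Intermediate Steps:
$y = \frac{43}{3}$ ($y = 7 + \frac{1}{3} \cdot 22 = 7 + \frac{22}{3} = \frac{43}{3} \approx 14.333$)
$N = -325$ ($N = -24 + \frac{43}{3} \left(-21\right) = -24 - 301 = -325$)
$F{\left(O \right)} = \frac{1}{-2 + O}$ ($F{\left(O \right)} = \frac{1}{O - 2} = \frac{1}{-2 + O}$)
$N + F{\left(-19 \right)} = -325 + \frac{1}{-2 - 19} = -325 + \frac{1}{-21} = -325 - \frac{1}{21} = - \frac{6826}{21}$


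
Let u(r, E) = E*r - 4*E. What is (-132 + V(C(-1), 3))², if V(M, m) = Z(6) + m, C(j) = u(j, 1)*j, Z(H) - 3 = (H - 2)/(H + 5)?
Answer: 1909924/121 ≈ 15785.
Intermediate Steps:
u(r, E) = -4*E + E*r
Z(H) = 3 + (-2 + H)/(5 + H) (Z(H) = 3 + (H - 2)/(H + 5) = 3 + (-2 + H)/(5 + H))
C(j) = j*(-4 + j) (C(j) = (1*(-4 + j))*j = (-4 + j)*j = j*(-4 + j))
V(M, m) = 37/11 + m (V(M, m) = (13 + 4*6)/(5 + 6) + m = (13 + 24)/11 + m = (1/11)*37 + m = 37/11 + m)
(-132 + V(C(-1), 3))² = (-132 + (37/11 + 3))² = (-132 + 70/11)² = (-1382/11)² = 1909924/121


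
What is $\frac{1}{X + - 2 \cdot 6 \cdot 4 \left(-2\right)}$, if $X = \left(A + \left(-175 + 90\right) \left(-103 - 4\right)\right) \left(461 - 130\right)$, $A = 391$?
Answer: $\frac{1}{3139962} \approx 3.1848 \cdot 10^{-7}$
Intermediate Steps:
$X = 3139866$ ($X = \left(391 + \left(-175 + 90\right) \left(-103 - 4\right)\right) \left(461 - 130\right) = \left(391 - -9095\right) 331 = \left(391 + 9095\right) 331 = 9486 \cdot 331 = 3139866$)
$\frac{1}{X + - 2 \cdot 6 \cdot 4 \left(-2\right)} = \frac{1}{3139866 + - 2 \cdot 6 \cdot 4 \left(-2\right)} = \frac{1}{3139866 + \left(-2\right) 24 \left(-2\right)} = \frac{1}{3139866 - -96} = \frac{1}{3139866 + 96} = \frac{1}{3139962}$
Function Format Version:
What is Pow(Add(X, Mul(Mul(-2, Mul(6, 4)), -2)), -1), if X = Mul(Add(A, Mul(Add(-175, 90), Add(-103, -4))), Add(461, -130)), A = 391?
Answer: Rational(1, 3139962) ≈ 3.1848e-7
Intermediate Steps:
X = 3139866 (X = Mul(Add(391, Mul(Add(-175, 90), Add(-103, -4))), Add(461, -130)) = Mul(Add(391, Mul(-85, -107)), 331) = Mul(Add(391, 9095), 331) = Mul(9486, 331) = 3139866)
Pow(Add(X, Mul(Mul(-2, Mul(6, 4)), -2)), -1) = Pow(Add(3139866, Mul(Mul(-2, Mul(6, 4)), -2)), -1) = Pow(Add(3139866, Mul(Mul(-2, 24), -2)), -1) = Pow(Add(3139866, Mul(-48, -2)), -1) = Pow(Add(3139866, 96), -1) = Pow(3139962, -1) = Rational(1, 3139962)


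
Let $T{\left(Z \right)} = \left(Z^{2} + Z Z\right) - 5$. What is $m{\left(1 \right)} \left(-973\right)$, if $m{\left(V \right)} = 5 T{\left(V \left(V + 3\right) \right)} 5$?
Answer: $-656775$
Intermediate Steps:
$T{\left(Z \right)} = -5 + 2 Z^{2}$ ($T{\left(Z \right)} = \left(Z^{2} + Z^{2}\right) - 5 = 2 Z^{2} - 5 = -5 + 2 Z^{2}$)
$m{\left(V \right)} = -125 + 50 V^{2} \left(3 + V\right)^{2}$ ($m{\left(V \right)} = 5 \left(-5 + 2 \left(V \left(V + 3\right)\right)^{2}\right) 5 = 5 \left(-5 + 2 \left(V \left(3 + V\right)\right)^{2}\right) 5 = 5 \left(-5 + 2 V^{2} \left(3 + V\right)^{2}\right) 5 = \left(-25 + 10 V^{2} \left(3 + V\right)^{2}\right) 5 = -125 + 50 V^{2} \left(3 + V\right)^{2}$)
$m{\left(1 \right)} \left(-973\right) = \left(-125 + 50 \cdot 1^{2} \left(3 + 1\right)^{2}\right) \left(-973\right) = \left(-125 + 50 \cdot 1 \cdot 4^{2}\right) \left(-973\right) = \left(-125 + 50 \cdot 1 \cdot 16\right) \left(-973\right) = \left(-125 + 800\right) \left(-973\right) = 675 \left(-973\right) = -656775$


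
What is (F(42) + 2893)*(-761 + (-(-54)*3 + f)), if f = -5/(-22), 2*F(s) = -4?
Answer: -38083143/22 ≈ -1.7311e+6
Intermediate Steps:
F(s) = -2 (F(s) = (½)*(-4) = -2)
f = 5/22 (f = -5*(-1/22) = 5/22 ≈ 0.22727)
(F(42) + 2893)*(-761 + (-(-54)*3 + f)) = (-2 + 2893)*(-761 + (-(-54)*3 + 5/22)) = 2891*(-761 + (-27*(-6) + 5/22)) = 2891*(-761 + (162 + 5/22)) = 2891*(-761 + 3569/22) = 2891*(-13173/22) = -38083143/22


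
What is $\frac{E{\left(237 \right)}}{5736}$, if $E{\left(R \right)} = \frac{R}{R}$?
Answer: $\frac{1}{5736} \approx 0.00017434$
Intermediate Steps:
$E{\left(R \right)} = 1$
$\frac{E{\left(237 \right)}}{5736} = 1 \cdot \frac{1}{5736} = \frac{1}{5736}$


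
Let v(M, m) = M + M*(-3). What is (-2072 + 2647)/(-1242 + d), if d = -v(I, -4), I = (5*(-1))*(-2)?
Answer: -575/1222 ≈ -0.47054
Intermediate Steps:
I = 10 (I = -5*(-2) = 10)
v(M, m) = -2*M (v(M, m) = M - 3*M = -2*M)
d = 20 (d = -(-2)*10 = -1*(-20) = 20)
(-2072 + 2647)/(-1242 + d) = (-2072 + 2647)/(-1242 + 20) = 575/(-1222) = 575*(-1/1222) = -575/1222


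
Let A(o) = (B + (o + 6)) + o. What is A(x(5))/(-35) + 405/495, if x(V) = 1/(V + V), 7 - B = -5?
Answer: 82/275 ≈ 0.29818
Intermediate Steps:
B = 12 (B = 7 - 1*(-5) = 7 + 5 = 12)
x(V) = 1/(2*V)
A(o) = 18 + 2*o (A(o) = (12 + (o + 6)) + o = (12 + (6 + o)) + o = (18 + o) + o = 18 + 2*o)
A(x(5))/(-35) + 405/495 = (18 + 2*((1/2)/5))/(-35) + 405/495 = (18 + 2*((1/2)*(1/5)))*(-1/35) + 405*(1/495) = (18 + 2*(1/10))*(-1/35) + 9/11 = (18 + 1/5)*(-1/35) + 9/11 = (91/5)*(-1/35) + 9/11 = -13/25 + 9/11 = 82/275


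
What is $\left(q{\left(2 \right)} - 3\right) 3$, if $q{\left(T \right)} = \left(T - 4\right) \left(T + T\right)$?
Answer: $-33$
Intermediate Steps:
$q{\left(T \right)} = 2 T \left(-4 + T\right)$ ($q{\left(T \right)} = \left(-4 + T\right) 2 T = 2 T \left(-4 + T\right)$)
$\left(q{\left(2 \right)} - 3\right) 3 = \left(2 \cdot 2 \left(-4 + 2\right) - 3\right) 3 = \left(2 \cdot 2 \left(-2\right) - 3\right) 3 = \left(-8 - 3\right) 3 = \left(-11\right) 3 = -33$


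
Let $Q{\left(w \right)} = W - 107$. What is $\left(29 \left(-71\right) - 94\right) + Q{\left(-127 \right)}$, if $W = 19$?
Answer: $-2241$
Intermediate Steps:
$Q{\left(w \right)} = -88$ ($Q{\left(w \right)} = 19 - 107 = -88$)
$\left(29 \left(-71\right) - 94\right) + Q{\left(-127 \right)} = \left(29 \left(-71\right) - 94\right) - 88 = \left(-2059 - 94\right) - 88 = -2153 - 88 = -2241$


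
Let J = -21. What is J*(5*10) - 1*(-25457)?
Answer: 24407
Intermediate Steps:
J*(5*10) - 1*(-25457) = -105*10 - 1*(-25457) = -21*50 + 25457 = -1050 + 25457 = 24407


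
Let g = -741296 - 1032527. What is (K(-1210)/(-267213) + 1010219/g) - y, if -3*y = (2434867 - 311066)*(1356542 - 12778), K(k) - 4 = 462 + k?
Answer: 450903319877286201882077/473988565299 ≈ 9.5130e+11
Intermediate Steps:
K(k) = 466 + k (K(k) = 4 + (462 + k) = 466 + k)
g = -1773823
y = -2853887326964/3 (y = -(2434867 - 311066)*(1356542 - 12778)/3 = -2123801*1343764/3 = -1/3*2853887326964 = -2853887326964/3 ≈ -9.5130e+11)
(K(-1210)/(-267213) + 1010219/g) - y = ((466 - 1210)/(-267213) + 1010219/(-1773823)) - 1*(-2853887326964/3) = (-744*(-1/267213) + 1010219*(-1/1773823)) + 2853887326964/3 = (248/89071 - 1010219/1773823) + 2853887326964/3 = -89541308445/157996188433 + 2853887326964/3 = 450903319877286201882077/473988565299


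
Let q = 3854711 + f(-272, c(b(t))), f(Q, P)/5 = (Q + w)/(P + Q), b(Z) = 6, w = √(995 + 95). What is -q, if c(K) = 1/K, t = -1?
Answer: -6287041801/1631 + 30*√1090/1631 ≈ -3.8547e+6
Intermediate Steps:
w = √1090 ≈ 33.015
f(Q, P) = 5*(Q + √1090)/(P + Q) (f(Q, P) = 5*((Q + √1090)/(P + Q)) = 5*(Q + √1090)/(P + Q))
q = 6287041801/1631 - 30*√1090/1631 (q = 3854711 + 5*(-272 + √1090)/(1/6 - 272) = 3854711 + 5*(-272 + √1090)/(⅙ - 272) = 3854711 + 5*(-272 + √1090)/(-1631/6) = 3854711 + 5*(-6/1631)*(-272 + √1090) = 3854711 + (8160/1631 - 30*√1090/1631) = 6287041801/1631 - 30*√1090/1631 ≈ 3.8547e+6)
-q = -(6287041801/1631 - 30*√1090/1631) = -6287041801/1631 + 30*√1090/1631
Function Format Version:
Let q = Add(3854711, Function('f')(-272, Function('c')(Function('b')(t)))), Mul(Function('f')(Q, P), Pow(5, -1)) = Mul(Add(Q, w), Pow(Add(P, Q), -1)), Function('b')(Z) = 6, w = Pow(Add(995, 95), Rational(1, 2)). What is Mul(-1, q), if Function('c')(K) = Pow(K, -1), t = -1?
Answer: Add(Rational(-6287041801, 1631), Mul(Rational(30, 1631), Pow(1090, Rational(1, 2)))) ≈ -3.8547e+6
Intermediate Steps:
w = Pow(1090, Rational(1, 2)) ≈ 33.015
Function('f')(Q, P) = Mul(5, Pow(Add(P, Q), -1), Add(Q, Pow(1090, Rational(1, 2)))) (Function('f')(Q, P) = Mul(5, Mul(Add(Q, Pow(1090, Rational(1, 2))), Pow(Add(P, Q), -1))) = Mul(5, Mul(Pow(Add(P, Q), -1), Add(Q, Pow(1090, Rational(1, 2))))) = Mul(5, Pow(Add(P, Q), -1), Add(Q, Pow(1090, Rational(1, 2)))))
q = Add(Rational(6287041801, 1631), Mul(Rational(-30, 1631), Pow(1090, Rational(1, 2)))) (q = Add(3854711, Mul(5, Pow(Add(Pow(6, -1), -272), -1), Add(-272, Pow(1090, Rational(1, 2))))) = Add(3854711, Mul(5, Pow(Add(Rational(1, 6), -272), -1), Add(-272, Pow(1090, Rational(1, 2))))) = Add(3854711, Mul(5, Pow(Rational(-1631, 6), -1), Add(-272, Pow(1090, Rational(1, 2))))) = Add(3854711, Mul(5, Rational(-6, 1631), Add(-272, Pow(1090, Rational(1, 2))))) = Add(3854711, Add(Rational(8160, 1631), Mul(Rational(-30, 1631), Pow(1090, Rational(1, 2))))) = Add(Rational(6287041801, 1631), Mul(Rational(-30, 1631), Pow(1090, Rational(1, 2)))) ≈ 3.8547e+6)
Mul(-1, q) = Mul(-1, Add(Rational(6287041801, 1631), Mul(Rational(-30, 1631), Pow(1090, Rational(1, 2))))) = Add(Rational(-6287041801, 1631), Mul(Rational(30, 1631), Pow(1090, Rational(1, 2))))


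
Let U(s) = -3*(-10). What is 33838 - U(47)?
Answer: 33808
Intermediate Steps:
U(s) = 30
33838 - U(47) = 33838 - 1*30 = 33838 - 30 = 33808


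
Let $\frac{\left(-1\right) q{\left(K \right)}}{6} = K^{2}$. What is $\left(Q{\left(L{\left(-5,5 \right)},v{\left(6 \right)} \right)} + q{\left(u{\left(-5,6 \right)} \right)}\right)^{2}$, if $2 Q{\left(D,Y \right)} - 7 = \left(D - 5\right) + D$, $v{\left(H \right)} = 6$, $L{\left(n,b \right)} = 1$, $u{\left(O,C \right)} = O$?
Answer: $21904$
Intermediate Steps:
$q{\left(K \right)} = - 6 K^{2}$
$Q{\left(D,Y \right)} = 1 + D$ ($Q{\left(D,Y \right)} = \frac{7}{2} + \frac{\left(D - 5\right) + D}{2} = \frac{7}{2} + \frac{\left(-5 + D\right) + D}{2} = \frac{7}{2} + \frac{-5 + 2 D}{2} = \frac{7}{2} + \left(- \frac{5}{2} + D\right) = 1 + D$)
$\left(Q{\left(L{\left(-5,5 \right)},v{\left(6 \right)} \right)} + q{\left(u{\left(-5,6 \right)} \right)}\right)^{2} = \left(\left(1 + 1\right) - 6 \left(-5\right)^{2}\right)^{2} = \left(2 - 150\right)^{2} = \left(-148\right)^{2} = 21904$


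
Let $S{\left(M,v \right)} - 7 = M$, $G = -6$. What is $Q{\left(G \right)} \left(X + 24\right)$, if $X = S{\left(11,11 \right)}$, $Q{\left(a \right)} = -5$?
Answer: $-210$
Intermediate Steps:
$S{\left(M,v \right)} = 7 + M$
$X = 18$ ($X = 7 + 11 = 18$)
$Q{\left(G \right)} \left(X + 24\right) = - 5 \left(18 + 24\right) = \left(-5\right) 42 = -210$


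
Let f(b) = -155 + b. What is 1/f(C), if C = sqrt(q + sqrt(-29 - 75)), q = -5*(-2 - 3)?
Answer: -1/(155 - sqrt(25 + 2*I*sqrt(26))) ≈ -0.0066708 - 4.4501e-5*I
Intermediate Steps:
q = 25 (q = -5*(-5) = 25)
C = sqrt(25 + 2*I*sqrt(26)) (C = sqrt(25 + sqrt(-29 - 75)) = sqrt(25 + sqrt(-104)) = sqrt(25 + 2*I*sqrt(26)) ≈ 5.099 + 1.0*I)
1/f(C) = 1/(-155 + sqrt(25 + 2*I*sqrt(26)))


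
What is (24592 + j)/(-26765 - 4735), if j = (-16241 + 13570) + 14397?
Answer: -6053/5250 ≈ -1.1530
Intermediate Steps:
j = 11726 (j = -2671 + 14397 = 11726)
(24592 + j)/(-26765 - 4735) = (24592 + 11726)/(-26765 - 4735) = 36318/(-31500) = 36318*(-1/31500) = -6053/5250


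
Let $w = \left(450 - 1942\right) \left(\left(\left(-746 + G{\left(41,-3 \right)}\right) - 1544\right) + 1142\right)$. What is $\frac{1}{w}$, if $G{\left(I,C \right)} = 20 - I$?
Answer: $\frac{1}{1744148} \approx 5.7335 \cdot 10^{-7}$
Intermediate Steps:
$w = 1744148$ ($w = \left(450 - 1942\right) \left(\left(\left(-746 + \left(20 - 41\right)\right) - 1544\right) + 1142\right) = - 1492 \left(\left(\left(-746 + \left(20 - 41\right)\right) - 1544\right) + 1142\right) = - 1492 \left(\left(\left(-746 - 21\right) - 1544\right) + 1142\right) = - 1492 \left(\left(-767 - 1544\right) + 1142\right) = - 1492 \left(-2311 + 1142\right) = \left(-1492\right) \left(-1169\right) = 1744148$)
$\frac{1}{w} = \frac{1}{1744148}$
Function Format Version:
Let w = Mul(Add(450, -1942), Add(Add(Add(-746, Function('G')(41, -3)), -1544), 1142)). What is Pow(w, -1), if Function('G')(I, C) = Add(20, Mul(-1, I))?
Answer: Rational(1, 1744148) ≈ 5.7335e-7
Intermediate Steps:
w = 1744148 (w = Mul(Add(450, -1942), Add(Add(Add(-746, Add(20, Mul(-1, 41))), -1544), 1142)) = Mul(-1492, Add(Add(Add(-746, Add(20, -41)), -1544), 1142)) = Mul(-1492, Add(Add(Add(-746, -21), -1544), 1142)) = Mul(-1492, Add(Add(-767, -1544), 1142)) = Mul(-1492, Add(-2311, 1142)) = Mul(-1492, -1169) = 1744148)
Pow(w, -1) = Pow(1744148, -1) = Rational(1, 1744148)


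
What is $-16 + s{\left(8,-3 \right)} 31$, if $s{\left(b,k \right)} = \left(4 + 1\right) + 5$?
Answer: $294$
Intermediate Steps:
$s{\left(b,k \right)} = 10$ ($s{\left(b,k \right)} = 5 + 5 = 10$)
$-16 + s{\left(8,-3 \right)} 31 = -16 + 10 \cdot 31 = -16 + 310 = 294$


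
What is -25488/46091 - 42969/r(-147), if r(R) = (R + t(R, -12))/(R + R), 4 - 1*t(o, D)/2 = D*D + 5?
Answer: -582273486882/20141767 ≈ -28909.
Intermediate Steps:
t(o, D) = -2 - 2*D² (t(o, D) = 8 - 2*(D*D + 5) = 8 - 2*(D² + 5) = 8 - 2*(5 + D²) = 8 + (-10 - 2*D²) = -2 - 2*D²)
r(R) = (-290 + R)/(2*R) (r(R) = (R + (-2 - 2*(-12)²))/(R + R) = (R + (-2 - 2*144))/((2*R)) = (R + (-2 - 288))*(1/(2*R)) = (R - 290)*(1/(2*R)) = (-290 + R)*(1/(2*R)) = (-290 + R)/(2*R))
-25488/46091 - 42969/r(-147) = -25488/46091 - 42969*(-294/(-290 - 147)) = -25488*1/46091 - 42969/((½)*(-1/147)*(-437)) = -25488/46091 - 42969/437/294 = -25488/46091 - 42969*294/437 = -25488/46091 - 12632886/437 = -582273486882/20141767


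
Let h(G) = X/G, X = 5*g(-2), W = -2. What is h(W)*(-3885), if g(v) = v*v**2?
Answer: -77700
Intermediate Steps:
g(v) = v**3
X = -40 (X = 5*(-2)**3 = 5*(-8) = -40)
h(G) = -40/G
h(W)*(-3885) = -40/(-2)*(-3885) = -40*(-1/2)*(-3885) = 20*(-3885) = -77700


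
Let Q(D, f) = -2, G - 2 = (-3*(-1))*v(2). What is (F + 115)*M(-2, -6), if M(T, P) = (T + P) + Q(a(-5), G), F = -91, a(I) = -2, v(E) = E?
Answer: -240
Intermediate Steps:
G = 8 (G = 2 - 3*(-1)*2 = 2 + 3*2 = 2 + 6 = 8)
M(T, P) = -2 + P + T (M(T, P) = (T + P) - 2 = (P + T) - 2 = -2 + P + T)
(F + 115)*M(-2, -6) = (-91 + 115)*(-2 - 6 - 2) = 24*(-10) = -240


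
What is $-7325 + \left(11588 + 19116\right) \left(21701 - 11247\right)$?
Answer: $320972291$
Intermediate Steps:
$-7325 + \left(11588 + 19116\right) \left(21701 - 11247\right) = -7325 + 30704 \cdot 10454 = -7325 + 320979616 = 320972291$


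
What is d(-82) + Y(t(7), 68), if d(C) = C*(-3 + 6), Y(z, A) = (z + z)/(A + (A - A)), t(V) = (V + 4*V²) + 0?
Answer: -8161/34 ≈ -240.03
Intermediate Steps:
t(V) = V + 4*V²
Y(z, A) = 2*z/A (Y(z, A) = (2*z)/(A + 0) = (2*z)/A = 2*z/A)
d(C) = 3*C (d(C) = C*3 = 3*C)
d(-82) + Y(t(7), 68) = 3*(-82) + 2*(7*(1 + 4*7))/68 = -246 + 2*(7*(1 + 28))*(1/68) = -246 + 2*(7*29)*(1/68) = -246 + 2*203*(1/68) = -246 + 203/34 = -8161/34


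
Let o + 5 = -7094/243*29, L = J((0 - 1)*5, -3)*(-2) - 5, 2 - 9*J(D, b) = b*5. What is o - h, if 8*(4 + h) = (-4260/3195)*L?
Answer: -412649/486 ≈ -849.07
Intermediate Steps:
J(D, b) = 2/9 - 5*b/9 (J(D, b) = 2/9 - b*5/9 = 2/9 - 5*b/9)
L = -79/9 (L = (2/9 - 5/9*(-3))*(-2) - 5 = (2/9 + 5/3)*(-2) - 5 = (17/9)*(-2) - 5 = -34/9 - 5 = -79/9 ≈ -8.7778)
h = -137/54 (h = -4 + (-4260/3195*(-79/9))/8 = -4 + (-4260*1/3195*(-79/9))/8 = -4 + (-4/3*(-79/9))/8 = -4 + (1/8)*(316/27) = -4 + 79/54 = -137/54 ≈ -2.5370)
o = -206941/243 (o = -5 - 7094/243*29 = -5 - 205726/243 = -206941/243 ≈ -851.61)
o - h = -206941/243 - 1*(-137/54) = -206941/243 + 137/54 = -412649/486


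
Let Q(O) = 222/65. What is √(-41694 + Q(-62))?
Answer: 8*I*√2752230/65 ≈ 204.18*I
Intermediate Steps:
Q(O) = 222/65 (Q(O) = 222*(1/65) = 222/65)
√(-41694 + Q(-62)) = √(-41694 + 222/65) = √(-2709888/65) = 8*I*√2752230/65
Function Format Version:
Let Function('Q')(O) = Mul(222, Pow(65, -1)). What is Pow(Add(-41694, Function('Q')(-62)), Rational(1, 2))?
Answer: Mul(Rational(8, 65), I, Pow(2752230, Rational(1, 2))) ≈ Mul(204.18, I)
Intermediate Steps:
Function('Q')(O) = Rational(222, 65) (Function('Q')(O) = Mul(222, Rational(1, 65)) = Rational(222, 65))
Pow(Add(-41694, Function('Q')(-62)), Rational(1, 2)) = Pow(Add(-41694, Rational(222, 65)), Rational(1, 2)) = Pow(Rational(-2709888, 65), Rational(1, 2)) = Mul(Rational(8, 65), I, Pow(2752230, Rational(1, 2)))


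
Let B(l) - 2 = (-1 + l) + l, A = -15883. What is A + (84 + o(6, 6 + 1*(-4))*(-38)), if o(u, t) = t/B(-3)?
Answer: -78919/5 ≈ -15784.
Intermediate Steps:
B(l) = 1 + 2*l (B(l) = 2 + ((-1 + l) + l) = 2 + (-1 + 2*l) = 1 + 2*l)
o(u, t) = -t/5 (o(u, t) = t/(1 + 2*(-3)) = t/(1 - 6) = t/(-5) = t*(-⅕) = -t/5)
A + (84 + o(6, 6 + 1*(-4))*(-38)) = -15883 + (84 - (6 + 1*(-4))/5*(-38)) = -15883 + (84 - (6 - 4)/5*(-38)) = -15883 + (84 - ⅕*2*(-38)) = -15883 + (84 - ⅖*(-38)) = -15883 + (84 + 76/5) = -15883 + 496/5 = -78919/5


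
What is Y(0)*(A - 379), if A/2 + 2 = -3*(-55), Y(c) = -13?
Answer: 689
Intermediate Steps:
A = 326 (A = -4 + 2*(-3*(-55)) = -4 + 2*165 = -4 + 330 = 326)
Y(0)*(A - 379) = -13*(326 - 379) = -13*(-53) = 689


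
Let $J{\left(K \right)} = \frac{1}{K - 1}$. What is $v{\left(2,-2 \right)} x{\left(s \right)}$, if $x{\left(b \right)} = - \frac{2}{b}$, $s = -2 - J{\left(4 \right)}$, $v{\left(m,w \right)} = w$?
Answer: $- \frac{12}{7} \approx -1.7143$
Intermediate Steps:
$J{\left(K \right)} = \frac{1}{-1 + K}$
$s = - \frac{7}{3}$ ($s = -2 - \frac{1}{-1 + 4} = -2 - \frac{1}{3} = - \frac{7}{3} \approx -2.3333$)
$v{\left(2,-2 \right)} x{\left(s \right)} = - 2 \left(- \frac{2}{- \frac{7}{3}}\right) = - 2 \left(\left(-2\right) \left(- \frac{3}{7}\right)\right) = \left(-2\right) \frac{6}{7} = - \frac{12}{7}$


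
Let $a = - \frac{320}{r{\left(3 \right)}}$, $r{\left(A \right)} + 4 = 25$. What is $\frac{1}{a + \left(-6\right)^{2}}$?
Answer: $\frac{21}{436} \approx 0.048165$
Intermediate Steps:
$r{\left(A \right)} = 21$ ($r{\left(A \right)} = -4 + 25 = 21$)
$a = - \frac{320}{21} \approx -15.238$
$\frac{1}{a + \left(-6\right)^{2}} = \frac{1}{- \frac{320}{21} + \left(-6\right)^{2}} = \frac{1}{- \frac{320}{21} + 36} = \frac{1}{\frac{436}{21}} = \frac{21}{436}$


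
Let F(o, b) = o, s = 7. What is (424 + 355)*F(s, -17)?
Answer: 5453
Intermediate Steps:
(424 + 355)*F(s, -17) = (424 + 355)*7 = 779*7 = 5453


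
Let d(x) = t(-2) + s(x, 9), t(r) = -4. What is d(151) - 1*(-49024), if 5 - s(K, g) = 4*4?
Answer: 49009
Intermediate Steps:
s(K, g) = -11 (s(K, g) = 5 - 4*4 = 5 - 1*16 = 5 - 16 = -11)
d(x) = -15 (d(x) = -4 - 11 = -15)
d(151) - 1*(-49024) = -15 - 1*(-49024) = -15 + 49024 = 49009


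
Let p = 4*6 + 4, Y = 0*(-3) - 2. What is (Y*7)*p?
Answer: -392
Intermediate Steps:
Y = -2 (Y = 0 - 2 = -2)
p = 28 (p = 24 + 4 = 28)
(Y*7)*p = -2*7*28 = -14*28 = -392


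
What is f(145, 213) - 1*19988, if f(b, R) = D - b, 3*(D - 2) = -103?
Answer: -60496/3 ≈ -20165.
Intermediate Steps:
D = -97/3 (D = 2 + (1/3)*(-103) = 2 - 103/3 = -97/3 ≈ -32.333)
f(b, R) = -97/3 - b
f(145, 213) - 1*19988 = (-97/3 - 1*145) - 1*19988 = (-97/3 - 145) - 19988 = -532/3 - 19988 = -60496/3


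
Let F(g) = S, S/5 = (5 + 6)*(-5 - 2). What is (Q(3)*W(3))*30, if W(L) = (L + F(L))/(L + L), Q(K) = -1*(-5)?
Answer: -9550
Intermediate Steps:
S = -385 (S = 5*((5 + 6)*(-5 - 2)) = 5*(11*(-7)) = 5*(-77) = -385)
F(g) = -385
Q(K) = 5
W(L) = (-385 + L)/(2*L) (W(L) = (L - 385)/(L + L) = (-385 + L)/((2*L)) = (-385 + L)*(1/(2*L)) = (-385 + L)/(2*L))
(Q(3)*W(3))*30 = (5*((½)*(-385 + 3)/3))*30 = (5*((½)*(⅓)*(-382)))*30 = (5*(-191/3))*30 = -955/3*30 = -9550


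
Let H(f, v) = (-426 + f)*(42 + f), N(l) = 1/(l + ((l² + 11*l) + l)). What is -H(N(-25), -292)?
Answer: 1610395199/90000 ≈ 17893.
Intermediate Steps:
N(l) = 1/(l² + 13*l) (N(l) = 1/(l + (l² + 12*l)) = 1/(l² + 13*l))
-H(N(-25), -292) = -(-17892 + (1/((-25)*(13 - 25)))² - 384/((-25)*(13 - 25))) = -(-17892 + (-1/25/(-12))² - (-384)/(25*(-12))) = -(-17892 + (-1/25*(-1/12))² - (-384)*(-1)/(25*12)) = -(-17892 + (1/300)² - 384*1/300) = -(-17892 + 1/90000 - 32/25) = -1*(-1610395199/90000) = 1610395199/90000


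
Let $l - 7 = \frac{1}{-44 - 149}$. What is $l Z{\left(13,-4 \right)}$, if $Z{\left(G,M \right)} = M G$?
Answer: $- \frac{70200}{193} \approx -363.73$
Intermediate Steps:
$Z{\left(G,M \right)} = G M$
$l = \frac{1350}{193}$ ($l = 7 + \frac{1}{-44 - 149} = 7 + \frac{1}{-193} = 7 - \frac{1}{193} = \frac{1350}{193} \approx 6.9948$)
$l Z{\left(13,-4 \right)} = \frac{1350 \cdot 13 \left(-4\right)}{193} = \frac{1350}{193} \left(-52\right) = - \frac{70200}{193}$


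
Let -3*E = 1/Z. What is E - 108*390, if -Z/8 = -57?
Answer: -57620161/1368 ≈ -42120.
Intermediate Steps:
Z = 456 (Z = -8*(-57) = 456)
E = -1/1368 (E = -⅓/456 = -⅓*1/456 = -1/1368 ≈ -0.00073099)
E - 108*390 = -1/1368 - 108*390 = -1/1368 - 42120 = -57620161/1368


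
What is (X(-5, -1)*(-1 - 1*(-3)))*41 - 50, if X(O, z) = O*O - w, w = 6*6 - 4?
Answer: -624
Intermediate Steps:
w = 32 (w = 36 - 4 = 32)
X(O, z) = -32 + O² (X(O, z) = O*O - 1*32 = O² - 32 = -32 + O²)
(X(-5, -1)*(-1 - 1*(-3)))*41 - 50 = ((-32 + (-5)²)*(-1 - 1*(-3)))*41 - 50 = ((-32 + 25)*(-1 + 3))*41 - 50 = -7*2*41 - 50 = -14*41 - 50 = -574 - 50 = -624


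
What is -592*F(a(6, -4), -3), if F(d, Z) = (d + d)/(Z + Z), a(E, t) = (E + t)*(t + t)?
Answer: -9472/3 ≈ -3157.3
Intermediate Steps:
a(E, t) = 2*t*(E + t) (a(E, t) = (E + t)*(2*t) = 2*t*(E + t))
F(d, Z) = d/Z (F(d, Z) = (2*d)/((2*Z)) = (2*d)*(1/(2*Z)) = d/Z)
-592*F(a(6, -4), -3) = -592*(2*(-4)*(6 - 4))/(-3) = -592*(2*(-4)*2)*(-⅓) = -592*(-16*(-⅓)) = -592*16/3 = -1*9472/3 = -9472/3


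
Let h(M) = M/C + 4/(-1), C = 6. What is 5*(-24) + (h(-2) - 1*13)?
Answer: -412/3 ≈ -137.33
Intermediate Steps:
h(M) = -4 + M/6 (h(M) = M/6 + 4/(-1) = M*(⅙) + 4*(-1) = M/6 - 4 = -4 + M/6)
5*(-24) + (h(-2) - 1*13) = 5*(-24) + ((-4 + (⅙)*(-2)) - 1*13) = -120 + ((-4 - ⅓) - 13) = -120 + (-13/3 - 13) = -120 - 52/3 = -412/3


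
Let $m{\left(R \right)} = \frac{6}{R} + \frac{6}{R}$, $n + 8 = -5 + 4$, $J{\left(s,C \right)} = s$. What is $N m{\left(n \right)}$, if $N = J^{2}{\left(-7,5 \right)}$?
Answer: $- \frac{196}{3} \approx -65.333$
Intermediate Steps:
$n = -9$ ($n = -8 + \left(-5 + 4\right) = -8 - 1 = -9$)
$m{\left(R \right)} = \frac{12}{R}$
$N = 49$ ($N = \left(-7\right)^{2} = 49$)
$N m{\left(n \right)} = 49 \frac{12}{-9} = 49 \cdot 12 \left(- \frac{1}{9}\right) = 49 \left(- \frac{4}{3}\right) = - \frac{196}{3}$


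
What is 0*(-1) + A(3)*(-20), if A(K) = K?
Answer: -60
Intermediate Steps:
0*(-1) + A(3)*(-20) = 0*(-1) + 3*(-20) = 0 - 60 = -60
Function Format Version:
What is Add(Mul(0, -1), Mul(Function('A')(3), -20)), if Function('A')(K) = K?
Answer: -60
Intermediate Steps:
Add(Mul(0, -1), Mul(Function('A')(3), -20)) = Add(Mul(0, -1), Mul(3, -20)) = Add(0, -60) = -60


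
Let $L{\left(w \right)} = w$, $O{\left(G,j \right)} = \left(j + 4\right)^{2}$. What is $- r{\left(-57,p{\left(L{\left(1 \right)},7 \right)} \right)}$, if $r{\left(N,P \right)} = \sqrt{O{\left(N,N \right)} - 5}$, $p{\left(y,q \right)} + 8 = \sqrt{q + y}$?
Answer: $- 2 \sqrt{701} \approx -52.953$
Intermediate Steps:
$O{\left(G,j \right)} = \left(4 + j\right)^{2}$
$p{\left(y,q \right)} = -8 + \sqrt{q + y}$
$r{\left(N,P \right)} = \sqrt{-5 + \left(4 + N\right)^{2}}$ ($r{\left(N,P \right)} = \sqrt{\left(4 + N\right)^{2} - 5} = \sqrt{-5 + \left(4 + N\right)^{2}}$)
$- r{\left(-57,p{\left(L{\left(1 \right)},7 \right)} \right)} = - \sqrt{-5 + \left(4 - 57\right)^{2}} = - \sqrt{-5 + \left(-53\right)^{2}} = - \sqrt{-5 + 2809} = - \sqrt{2804} = - 2 \sqrt{701}$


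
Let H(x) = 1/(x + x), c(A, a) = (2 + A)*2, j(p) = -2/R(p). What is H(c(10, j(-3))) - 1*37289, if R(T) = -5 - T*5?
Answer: -1789871/48 ≈ -37289.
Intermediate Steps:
R(T) = -5 - 5*T
j(p) = -2/(-5 - 5*p)
c(A, a) = 4 + 2*A
H(x) = 1/(2*x)
H(c(10, j(-3))) - 1*37289 = 1/(2*(4 + 2*10)) - 1*37289 = 1/(2*(4 + 20)) - 37289 = (½)/24 - 37289 = (½)*(1/24) - 37289 = 1/48 - 37289 = -1789871/48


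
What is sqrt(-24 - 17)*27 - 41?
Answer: -41 + 27*I*sqrt(41) ≈ -41.0 + 172.88*I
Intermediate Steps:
sqrt(-24 - 17)*27 - 41 = sqrt(-41)*27 - 41 = (I*sqrt(41))*27 - 41 = 27*I*sqrt(41) - 41 = -41 + 27*I*sqrt(41)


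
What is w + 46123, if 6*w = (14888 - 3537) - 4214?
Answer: 94625/2 ≈ 47313.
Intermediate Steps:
w = 2379/2 (w = ((14888 - 3537) - 4214)/6 = (11351 - 4214)/6 = (⅙)*7137 = 2379/2 ≈ 1189.5)
w + 46123 = 2379/2 + 46123 = 94625/2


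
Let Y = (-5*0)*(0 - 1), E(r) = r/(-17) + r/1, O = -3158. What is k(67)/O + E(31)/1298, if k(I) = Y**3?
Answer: 248/11033 ≈ 0.022478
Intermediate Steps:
E(r) = 16*r/17 (E(r) = r*(-1/17) + r*1 = -r/17 + r = 16*r/17)
Y = 0 (Y = 0*(-1) = 0)
k(I) = 0 (k(I) = 0**3 = 0)
k(67)/O + E(31)/1298 = 0/(-3158) + ((16/17)*31)/1298 = 0*(-1/3158) + (496/17)*(1/1298) = 0 + 248/11033 = 248/11033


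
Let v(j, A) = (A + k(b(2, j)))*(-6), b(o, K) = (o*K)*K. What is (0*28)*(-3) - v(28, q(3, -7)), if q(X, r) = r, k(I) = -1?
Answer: -48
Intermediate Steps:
b(o, K) = o*K² (b(o, K) = (K*o)*K = o*K²)
v(j, A) = 6 - 6*A (v(j, A) = (A - 1)*(-6) = (-1 + A)*(-6) = 6 - 6*A)
(0*28)*(-3) - v(28, q(3, -7)) = (0*28)*(-3) - (6 - 6*(-7)) = 0*(-3) - (6 + 42) = 0 - 1*48 = 0 - 48 = -48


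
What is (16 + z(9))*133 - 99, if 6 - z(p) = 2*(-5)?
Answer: 4157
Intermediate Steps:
z(p) = 16 (z(p) = 6 - 2*(-5) = 6 - 1*(-10) = 6 + 10 = 16)
(16 + z(9))*133 - 99 = (16 + 16)*133 - 99 = 32*133 - 99 = 4256 - 99 = 4157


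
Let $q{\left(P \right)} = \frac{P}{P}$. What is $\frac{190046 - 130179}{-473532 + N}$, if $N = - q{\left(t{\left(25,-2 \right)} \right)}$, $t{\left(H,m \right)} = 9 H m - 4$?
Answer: $- \frac{59867}{473533} \approx -0.12643$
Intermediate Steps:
$t{\left(H,m \right)} = -4 + 9 H m$ ($t{\left(H,m \right)} = 9 H m - 4 = -4 + 9 H m$)
$q{\left(P \right)} = 1$
$N = -1$ ($N = \left(-1\right) 1 = -1$)
$\frac{190046 - 130179}{-473532 + N} = \frac{190046 - 130179}{-473532 - 1} = \frac{59867}{-473533} = 59867 \left(- \frac{1}{473533}\right) = - \frac{59867}{473533}$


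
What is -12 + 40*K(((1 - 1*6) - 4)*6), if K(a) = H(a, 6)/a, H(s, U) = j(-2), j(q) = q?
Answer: -284/27 ≈ -10.519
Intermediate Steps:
H(s, U) = -2
K(a) = -2/a
-12 + 40*K(((1 - 1*6) - 4)*6) = -12 + 40*(-2*1/(6*((1 - 1*6) - 4))) = -12 + 40*(-2*1/(6*((1 - 6) - 4))) = -12 + 40*(-2*1/(6*(-5 - 4))) = -12 + 40*(-2/((-9*6))) = -12 + 40*(-2/(-54)) = -12 + 40*(-2*(-1/54)) = -12 + 40*(1/27) = -12 + 40/27 = -284/27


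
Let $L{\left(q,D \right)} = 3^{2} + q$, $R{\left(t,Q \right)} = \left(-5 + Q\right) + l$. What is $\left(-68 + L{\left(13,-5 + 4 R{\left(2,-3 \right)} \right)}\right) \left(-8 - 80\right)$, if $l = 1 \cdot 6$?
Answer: $4048$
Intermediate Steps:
$l = 6$
$R{\left(t,Q \right)} = 1 + Q$ ($R{\left(t,Q \right)} = \left(-5 + Q\right) + 6 = 1 + Q$)
$L{\left(q,D \right)} = 9 + q$
$\left(-68 + L{\left(13,-5 + 4 R{\left(2,-3 \right)} \right)}\right) \left(-8 - 80\right) = \left(-68 + \left(9 + 13\right)\right) \left(-8 - 80\right) = \left(-68 + 22\right) \left(-8 - 80\right) = \left(-46\right) \left(-88\right) = 4048$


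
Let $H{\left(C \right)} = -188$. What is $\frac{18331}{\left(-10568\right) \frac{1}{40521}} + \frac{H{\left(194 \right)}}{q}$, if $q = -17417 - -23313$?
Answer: $- \frac{547436810735}{7788616} \approx -70287.0$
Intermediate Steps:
$q = 5896$ ($q = -17417 + 23313 = 5896$)
$\frac{18331}{\left(-10568\right) \frac{1}{40521}} + \frac{H{\left(194 \right)}}{q} = \frac{18331}{\left(-10568\right) \frac{1}{40521}} - \frac{188}{5896} = \frac{18331}{\left(-10568\right) \frac{1}{40521}} - \frac{47}{1474} = \frac{18331}{- \frac{10568}{40521}} - \frac{47}{1474} = 18331 \left(- \frac{40521}{10568}\right) - \frac{47}{1474} = - \frac{742790451}{10568} - \frac{47}{1474} = - \frac{547436810735}{7788616}$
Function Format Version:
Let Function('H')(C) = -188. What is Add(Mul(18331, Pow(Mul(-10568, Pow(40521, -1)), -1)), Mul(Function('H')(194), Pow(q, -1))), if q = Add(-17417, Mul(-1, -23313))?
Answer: Rational(-547436810735, 7788616) ≈ -70287.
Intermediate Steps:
q = 5896 (q = Add(-17417, 23313) = 5896)
Add(Mul(18331, Pow(Mul(-10568, Pow(40521, -1)), -1)), Mul(Function('H')(194), Pow(q, -1))) = Add(Mul(18331, Pow(Mul(-10568, Pow(40521, -1)), -1)), Mul(-188, Pow(5896, -1))) = Add(Mul(18331, Pow(Mul(-10568, Rational(1, 40521)), -1)), Mul(-188, Rational(1, 5896))) = Add(Mul(18331, Pow(Rational(-10568, 40521), -1)), Rational(-47, 1474)) = Add(Mul(18331, Rational(-40521, 10568)), Rational(-47, 1474)) = Add(Rational(-742790451, 10568), Rational(-47, 1474)) = Rational(-547436810735, 7788616)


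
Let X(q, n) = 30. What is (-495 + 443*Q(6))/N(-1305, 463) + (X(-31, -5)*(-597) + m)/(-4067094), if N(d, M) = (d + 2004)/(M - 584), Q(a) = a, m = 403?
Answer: -354813268523/947632902 ≈ -374.42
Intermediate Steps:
N(d, M) = (2004 + d)/(-584 + M)
(-495 + 443*Q(6))/N(-1305, 463) + (X(-31, -5)*(-597) + m)/(-4067094) = (-495 + 443*6)/(((2004 - 1305)/(-584 + 463))) + (30*(-597) + 403)/(-4067094) = (-495 + 2658)/((699/(-121))) + (-17910 + 403)*(-1/4067094) = 2163/((-1/121*699)) - 17507*(-1/4067094) = 2163/(-699/121) + 17507/4067094 = 2163*(-121/699) + 17507/4067094 = -87241/233 + 17507/4067094 = -354813268523/947632902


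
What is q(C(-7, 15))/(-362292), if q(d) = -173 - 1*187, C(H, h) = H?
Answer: 30/30191 ≈ 0.00099367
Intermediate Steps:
q(d) = -360 (q(d) = -173 - 187 = -360)
q(C(-7, 15))/(-362292) = -360/(-362292) = -360*(-1/362292) = 30/30191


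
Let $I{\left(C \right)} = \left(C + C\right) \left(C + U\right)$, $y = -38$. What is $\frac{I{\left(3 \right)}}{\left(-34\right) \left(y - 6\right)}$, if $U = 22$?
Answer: $\frac{75}{748} \approx 0.10027$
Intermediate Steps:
$I{\left(C \right)} = 2 C \left(22 + C\right)$ ($I{\left(C \right)} = \left(C + C\right) \left(C + 22\right) = 2 C \left(22 + C\right)$)
$\frac{I{\left(3 \right)}}{\left(-34\right) \left(y - 6\right)} = \frac{2 \cdot 3 \left(22 + 3\right)}{\left(-34\right) \left(-38 - 6\right)} = \frac{2 \cdot 3 \cdot 25}{\left(-34\right) \left(-44\right)} = \frac{150}{1496} = 150 \cdot \frac{1}{1496} = \frac{75}{748}$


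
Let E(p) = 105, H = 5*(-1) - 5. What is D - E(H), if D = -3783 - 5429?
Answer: -9317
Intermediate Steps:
H = -10 (H = -5 - 5 = -10)
D = -9212
D - E(H) = -9212 - 1*105 = -9212 - 105 = -9317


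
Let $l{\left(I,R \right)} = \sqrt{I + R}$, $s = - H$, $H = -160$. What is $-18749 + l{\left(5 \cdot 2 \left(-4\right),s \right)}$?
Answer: $-18749 + 2 \sqrt{30} \approx -18738.0$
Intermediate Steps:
$s = 160$ ($s = \left(-1\right) \left(-160\right) = 160$)
$-18749 + l{\left(5 \cdot 2 \left(-4\right),s \right)} = -18749 + \sqrt{5 \cdot 2 \left(-4\right) + 160} = -18749 + \sqrt{10 \left(-4\right) + 160} = -18749 + \sqrt{-40 + 160} = -18749 + \sqrt{120} = -18749 + 2 \sqrt{30}$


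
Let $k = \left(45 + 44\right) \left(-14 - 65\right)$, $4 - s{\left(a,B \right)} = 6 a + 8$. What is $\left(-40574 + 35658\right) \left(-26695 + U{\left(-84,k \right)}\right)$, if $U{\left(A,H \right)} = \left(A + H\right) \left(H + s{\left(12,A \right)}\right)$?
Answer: $-248452722760$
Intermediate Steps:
$s{\left(a,B \right)} = -4 - 6 a$ ($s{\left(a,B \right)} = 4 - \left(6 a + 8\right) = 4 - \left(8 + 6 a\right) = -4 - 6 a$)
$k = -7031$ ($k = 89 \left(-79\right) = -7031$)
$U{\left(A,H \right)} = \left(-76 + H\right) \left(A + H\right)$ ($U{\left(A,H \right)} = \left(A + H\right) \left(H - 76\right) = \left(A + H\right) \left(-76 + H\right) = \left(-76 + H\right) \left(A + H\right)$)
$\left(-40574 + 35658\right) \left(-26695 + U{\left(-84,k \right)}\right) = \left(-40574 + 35658\right) \left(-26695 - \left(-1131344 - 49434961\right)\right) = - 4916 \left(-26695 + \left(49434961 + 6384 + 534356 + 590604\right)\right) = - 4916 \left(-26695 + 50566305\right) = \left(-4916\right) 50539610 = -248452722760$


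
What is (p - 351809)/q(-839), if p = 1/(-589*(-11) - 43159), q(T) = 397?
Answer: -12904354121/14561960 ≈ -886.17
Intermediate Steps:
p = -1/36680 (p = 1/(6479 - 43159) = 1/(-36680) = -1/36680 ≈ -2.7263e-5)
(p - 351809)/q(-839) = (-1/36680 - 351809)/397 = -12904354121/36680*1/397 = -12904354121/14561960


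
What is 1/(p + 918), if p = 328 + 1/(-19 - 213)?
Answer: 232/289071 ≈ 0.00080257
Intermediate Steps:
p = 76095/232 (p = 328 + 1/(-232) = 328 - 1/232 = 76095/232 ≈ 328.00)
1/(p + 918) = 1/(76095/232 + 918) = 1/(289071/232) = 232/289071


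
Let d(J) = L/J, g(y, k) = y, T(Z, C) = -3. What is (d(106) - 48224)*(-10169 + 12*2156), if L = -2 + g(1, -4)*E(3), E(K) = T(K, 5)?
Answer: -80269794547/106 ≈ -7.5726e+8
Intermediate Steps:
E(K) = -3
L = -5 (L = -2 + 1*(-3) = -2 - 3 = -5)
d(J) = -5/J
(d(106) - 48224)*(-10169 + 12*2156) = (-5/106 - 48224)*(-10169 + 12*2156) = (-5*1/106 - 48224)*(-10169 + 25872) = (-5/106 - 48224)*15703 = -5111749/106*15703 = -80269794547/106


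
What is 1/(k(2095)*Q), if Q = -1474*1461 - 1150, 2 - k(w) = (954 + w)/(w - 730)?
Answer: 1365/687337816 ≈ 1.9859e-6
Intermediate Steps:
k(w) = 2 - (954 + w)/(-730 + w) (k(w) = 2 - (954 + w)/(w - 730) = 2 - (954 + w)/(-730 + w))
Q = -2154664 (Q = -2153514 - 1150 = -2154664)
1/(k(2095)*Q) = 1/(((-2414 + 2095)/(-730 + 2095))*(-2154664)) = -1/2154664/(-319/1365) = -1365/319*(-1/2154664) = 1365/687337816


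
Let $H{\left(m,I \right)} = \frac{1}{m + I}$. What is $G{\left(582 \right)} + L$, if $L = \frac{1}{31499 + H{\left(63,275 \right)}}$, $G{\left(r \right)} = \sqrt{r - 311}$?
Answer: $\frac{338}{10646663} + \sqrt{271} \approx 16.462$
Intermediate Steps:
$G{\left(r \right)} = \sqrt{-311 + r}$
$H{\left(m,I \right)} = \frac{1}{I + m}$
$L = \frac{338}{10646663}$ ($L = \frac{1}{31499 + \frac{1}{275 + 63}} = \frac{1}{31499 + \frac{1}{338}} = \frac{1}{\frac{10646663}{338}} = \frac{338}{10646663} \approx 3.1747 \cdot 10^{-5}$)
$G{\left(582 \right)} + L = \sqrt{-311 + 582} + \frac{338}{10646663} = \sqrt{271} + \frac{338}{10646663} = \frac{338}{10646663} + \sqrt{271}$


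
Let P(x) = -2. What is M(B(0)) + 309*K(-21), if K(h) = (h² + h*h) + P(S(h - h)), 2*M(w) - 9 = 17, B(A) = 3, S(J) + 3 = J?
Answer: 271933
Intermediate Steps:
S(J) = -3 + J
M(w) = 13 (M(w) = 9/2 + (½)*17 = 9/2 + 17/2 = 13)
K(h) = -2 + 2*h² (K(h) = (h² + h*h) - 2 = (h² + h²) - 2 = 2*h² - 2 = -2 + 2*h²)
M(B(0)) + 309*K(-21) = 13 + 309*(-2 + 2*(-21)²) = 13 + 309*(-2 + 2*441) = 13 + 309*(-2 + 882) = 13 + 309*880 = 13 + 271920 = 271933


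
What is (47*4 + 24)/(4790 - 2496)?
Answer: 106/1147 ≈ 0.092415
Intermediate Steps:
(47*4 + 24)/(4790 - 2496) = (188 + 24)/2294 = 212*(1/2294) = 106/1147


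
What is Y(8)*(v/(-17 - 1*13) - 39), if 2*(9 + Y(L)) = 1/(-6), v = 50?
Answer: 6649/18 ≈ 369.39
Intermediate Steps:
Y(L) = -109/12 (Y(L) = -9 + (1/2)/(-6) = -9 + (1/2)*(-1/6) = -9 - 1/12 = -109/12)
Y(8)*(v/(-17 - 1*13) - 39) = -109*(50/(-17 - 1*13) - 39)/12 = -109*(50/(-17 - 13) - 39)/12 = -109*(50/(-30) - 39)/12 = -109*(50*(-1/30) - 39)/12 = -109*(-5/3 - 39)/12 = -109/12*(-122/3) = 6649/18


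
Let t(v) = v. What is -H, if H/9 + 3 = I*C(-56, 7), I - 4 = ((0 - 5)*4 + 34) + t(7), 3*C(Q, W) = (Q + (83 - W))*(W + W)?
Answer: -20973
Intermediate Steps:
C(Q, W) = 2*W*(83 + Q - W)/3 (C(Q, W) = ((Q + (83 - W))*(W + W))/3 = ((83 + Q - W)*(2*W))/3 = (2*W*(83 + Q - W))/3 = 2*W*(83 + Q - W)/3)
I = 25 (I = 4 + (((0 - 5)*4 + 34) + 7) = 4 + ((-5*4 + 34) + 7) = 4 + ((-20 + 34) + 7) = 4 + (14 + 7) = 4 + 21 = 25)
H = 20973 (H = -27 + 9*(25*((⅔)*7*(83 - 56 - 1*7))) = -27 + 9*(25*((⅔)*7*(83 - 56 - 7))) = -27 + 9*(25*((⅔)*7*20)) = -27 + 9*(25*(280/3)) = -27 + 9*(7000/3) = -27 + 21000 = 20973)
-H = -1*20973 = -20973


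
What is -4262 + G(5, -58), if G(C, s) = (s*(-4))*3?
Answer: -3566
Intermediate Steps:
G(C, s) = -12*s (G(C, s) = -4*s*3 = -12*s)
-4262 + G(5, -58) = -4262 - 12*(-58) = -4262 + 696 = -3566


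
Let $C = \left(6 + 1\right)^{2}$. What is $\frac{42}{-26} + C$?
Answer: $\frac{616}{13} \approx 47.385$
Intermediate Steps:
$C = 49$ ($C = 7^{2} = 49$)
$\frac{42}{-26} + C = \frac{42}{-26} + 49 = 42 \left(- \frac{1}{26}\right) + 49 = - \frac{21}{13} + 49 = \frac{616}{13}$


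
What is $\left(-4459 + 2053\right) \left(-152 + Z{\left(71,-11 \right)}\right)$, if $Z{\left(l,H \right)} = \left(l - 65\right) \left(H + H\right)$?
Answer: $683304$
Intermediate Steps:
$Z{\left(l,H \right)} = 2 H \left(-65 + l\right)$ ($Z{\left(l,H \right)} = \left(-65 + l\right) 2 H = 2 H \left(-65 + l\right)$)
$\left(-4459 + 2053\right) \left(-152 + Z{\left(71,-11 \right)}\right) = \left(-4459 + 2053\right) \left(-152 + 2 \left(-11\right) \left(-65 + 71\right)\right) = - 2406 \left(-152 + 2 \left(-11\right) 6\right) = - 2406 \left(-152 - 132\right) = \left(-2406\right) \left(-284\right) = 683304$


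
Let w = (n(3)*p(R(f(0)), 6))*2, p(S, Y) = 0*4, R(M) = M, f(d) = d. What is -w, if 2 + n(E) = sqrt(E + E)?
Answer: 0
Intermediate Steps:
n(E) = -2 + sqrt(2)*sqrt(E) (n(E) = -2 + sqrt(E + E) = -2 + sqrt(2*E) = -2 + sqrt(2)*sqrt(E))
p(S, Y) = 0
w = 0 (w = ((-2 + sqrt(2)*sqrt(3))*0)*2 = ((-2 + sqrt(6))*0)*2 = 0*2 = 0)
-w = -1*0 = 0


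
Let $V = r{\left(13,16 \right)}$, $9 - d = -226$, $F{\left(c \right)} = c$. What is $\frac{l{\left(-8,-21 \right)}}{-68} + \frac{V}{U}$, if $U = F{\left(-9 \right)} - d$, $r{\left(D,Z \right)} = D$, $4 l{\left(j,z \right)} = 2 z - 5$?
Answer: $\frac{1983}{16592} \approx 0.11952$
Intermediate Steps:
$l{\left(j,z \right)} = - \frac{5}{4} + \frac{z}{2}$ ($l{\left(j,z \right)} = \frac{2 z - 5}{4} = \frac{-5 + 2 z}{4} = - \frac{5}{4} + \frac{z}{2}$)
$d = 235$ ($d = 9 - -226 = 9 + 226 = 235$)
$V = 13$
$U = -244$ ($U = -9 - 235 = -244$)
$\frac{l{\left(-8,-21 \right)}}{-68} + \frac{V}{U} = \frac{- \frac{5}{4} + \frac{1}{2} \left(-21\right)}{-68} + \frac{13}{-244} = \left(- \frac{5}{4} - \frac{21}{2}\right) \left(- \frac{1}{68}\right) + 13 \left(- \frac{1}{244}\right) = \left(- \frac{47}{4}\right) \left(- \frac{1}{68}\right) - \frac{13}{244} = \frac{47}{272} - \frac{13}{244} = \frac{1983}{16592}$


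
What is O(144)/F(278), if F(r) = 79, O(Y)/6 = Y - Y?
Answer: 0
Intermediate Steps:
O(Y) = 0 (O(Y) = 6*(Y - Y) = 6*0 = 0)
O(144)/F(278) = 0/79 = 0*(1/79) = 0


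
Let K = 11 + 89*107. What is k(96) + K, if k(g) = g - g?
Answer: 9534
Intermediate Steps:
k(g) = 0
K = 9534 (K = 11 + 9523 = 9534)
k(96) + K = 0 + 9534 = 9534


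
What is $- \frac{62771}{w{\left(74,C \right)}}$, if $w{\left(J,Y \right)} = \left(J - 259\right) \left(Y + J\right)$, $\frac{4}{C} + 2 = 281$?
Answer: $\frac{17513109}{3820250} \approx 4.5843$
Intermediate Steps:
$C = \frac{4}{279}$ ($C = \frac{4}{-2 + 281} = \frac{4}{279} \approx 0.014337$)
$w{\left(J,Y \right)} = \left(-259 + J\right) \left(J + Y\right)$
$- \frac{62771}{w{\left(74,C \right)}} = - \frac{62771}{74^{2} - 19166 - \frac{1036}{279} + 74 \cdot \frac{4}{279}} = - \frac{62771}{5476 - 19166 - \frac{1036}{279} + \frac{296}{279}} = - \frac{62771}{- \frac{3820250}{279}} = \left(-62771\right) \left(- \frac{279}{3820250}\right) = \frac{17513109}{3820250}$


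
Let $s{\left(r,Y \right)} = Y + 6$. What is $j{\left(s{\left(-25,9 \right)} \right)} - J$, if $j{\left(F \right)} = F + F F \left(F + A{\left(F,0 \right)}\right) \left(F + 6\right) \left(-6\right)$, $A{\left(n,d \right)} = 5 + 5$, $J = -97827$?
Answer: $-610908$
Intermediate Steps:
$s{\left(r,Y \right)} = 6 + Y$
$A{\left(n,d \right)} = 10$
$j{\left(F \right)} = F - 6 F^{2} \left(6 + F\right) \left(10 + F\right)$ ($j{\left(F \right)} = F + F F \left(F + 10\right) \left(F + 6\right) \left(-6\right) = F + F^{2} \left(10 + F\right) \left(6 + F\right) \left(-6\right) = F + F^{2} \left(6 + F\right) \left(10 + F\right) \left(-6\right) = F - 6 F^{2} \left(6 + F\right) \left(10 + F\right)$)
$j{\left(s{\left(-25,9 \right)} \right)} - J = \left(6 + 9\right) \left(1 - 360 \left(6 + 9\right) - 96 \left(6 + 9\right)^{2} - 6 \left(6 + 9\right)^{3}\right) - -97827 = 15 \left(1 - 5400 - 96 \cdot 15^{2} - 6 \cdot 15^{3}\right) + 97827 = 15 \left(1 - 5400 - 21600 - 20250\right) + 97827 = 15 \left(-47249\right) + 97827 = -708735 + 97827 = -610908$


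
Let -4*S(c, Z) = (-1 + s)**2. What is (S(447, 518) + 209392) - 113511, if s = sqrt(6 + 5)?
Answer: 95878 + sqrt(11)/2 ≈ 95880.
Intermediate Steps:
s = sqrt(11) ≈ 3.3166
S(c, Z) = -(-1 + sqrt(11))**2/4
(S(447, 518) + 209392) - 113511 = ((-3 + sqrt(11)/2) + 209392) - 113511 = (209389 + sqrt(11)/2) - 113511 = 95878 + sqrt(11)/2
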